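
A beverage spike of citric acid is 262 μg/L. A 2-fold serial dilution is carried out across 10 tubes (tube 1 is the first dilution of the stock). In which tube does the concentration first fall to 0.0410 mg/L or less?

tube 3

Tube n has concentration 262 μg/L / 2ⁿ.
Need 2ⁿ ≥ 262 μg/L / 0.0410 mg/L = 6.39, so n ≥ 2.68.
First such tube: n = 3.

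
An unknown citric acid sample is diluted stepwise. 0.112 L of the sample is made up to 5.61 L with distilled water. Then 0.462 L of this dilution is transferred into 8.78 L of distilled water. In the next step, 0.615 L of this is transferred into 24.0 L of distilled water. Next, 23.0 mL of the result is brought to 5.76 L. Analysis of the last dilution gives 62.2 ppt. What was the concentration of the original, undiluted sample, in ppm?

Overall dilution factor = 50.09 × 20.00 × 40.02 × 250.4 = 1.00 × 10⁷.
Original = 62.2 ppt × 1.00 × 10⁷ = 6.25 × 10⁸ ppt = 625 ppm.

625 ppm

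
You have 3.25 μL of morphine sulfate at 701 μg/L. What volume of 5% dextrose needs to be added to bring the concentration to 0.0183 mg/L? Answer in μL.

121 μL

0.0183 mg/L = 18.3 μg/L.
V₂ = C₁V₁/C₂ = 701 × 3.25 / 18.3 = 124 μL.
Diluent to add = V₂ − V₁ = 124 − 3.25 = 121 μL.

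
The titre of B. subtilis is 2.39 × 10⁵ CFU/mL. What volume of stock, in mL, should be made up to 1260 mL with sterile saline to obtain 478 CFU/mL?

2.52 mL

V₁ = C₂V₂/C₁ = 478 × 1260 / 2.39 × 10⁵ = 2.52 mL.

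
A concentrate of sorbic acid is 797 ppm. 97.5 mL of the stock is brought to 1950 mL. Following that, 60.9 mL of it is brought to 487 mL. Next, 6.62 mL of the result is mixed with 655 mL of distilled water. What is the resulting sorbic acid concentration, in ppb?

49.9 ppb

Overall dilution factor = 20 × 7.997 × 99.94 = 1.60 × 10⁴.
797 ppm / 1.60 × 10⁴ = 0.0499 ppm = 49.9 ppb.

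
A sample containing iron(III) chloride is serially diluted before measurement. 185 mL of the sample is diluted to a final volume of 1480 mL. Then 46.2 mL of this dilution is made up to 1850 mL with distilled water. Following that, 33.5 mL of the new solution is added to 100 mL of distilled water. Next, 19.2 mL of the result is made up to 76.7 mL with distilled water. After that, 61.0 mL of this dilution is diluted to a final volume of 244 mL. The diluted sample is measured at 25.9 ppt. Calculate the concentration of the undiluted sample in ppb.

Overall dilution factor = 8 × 40.04 × 3.985 × 3.995 × 4 = 2.04 × 10⁴.
Original = 25.9 ppt × 2.04 × 10⁴ = 5.28 × 10⁵ ppt = 528 ppb.

528 ppb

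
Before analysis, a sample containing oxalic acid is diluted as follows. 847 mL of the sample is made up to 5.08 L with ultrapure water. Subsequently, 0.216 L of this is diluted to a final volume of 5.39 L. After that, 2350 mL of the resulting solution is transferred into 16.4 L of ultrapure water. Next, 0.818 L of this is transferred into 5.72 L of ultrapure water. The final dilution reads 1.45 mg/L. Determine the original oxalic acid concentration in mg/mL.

Overall dilution factor = 5.998 × 24.95 × 7.979 × 7.993 = 9544.
Original = 1.45 mg/L × 9544 = 1.38 × 10⁴ mg/L = 13.8 mg/mL.

13.8 mg/mL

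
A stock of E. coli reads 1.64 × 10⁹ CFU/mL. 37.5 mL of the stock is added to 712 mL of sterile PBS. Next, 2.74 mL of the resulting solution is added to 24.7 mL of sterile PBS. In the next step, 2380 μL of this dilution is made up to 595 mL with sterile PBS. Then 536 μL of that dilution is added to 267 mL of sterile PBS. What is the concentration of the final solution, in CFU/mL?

Overall dilution factor = 19.99 × 10.01 × 250 × 499.1 = 2.50 × 10⁷.
1.64 × 10⁹ CFU/mL / 2.50 × 10⁷ = 65.7 CFU/mL.

65.7 CFU/mL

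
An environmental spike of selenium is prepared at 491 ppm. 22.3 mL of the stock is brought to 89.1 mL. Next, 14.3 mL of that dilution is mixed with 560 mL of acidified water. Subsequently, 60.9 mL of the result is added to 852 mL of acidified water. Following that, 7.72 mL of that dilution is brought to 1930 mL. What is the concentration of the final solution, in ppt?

Overall dilution factor = 3.996 × 40.16 × 14.99 × 250 = 6.01 × 10⁵.
491 ppm / 6.01 × 10⁵ = 8.17 × 10⁻⁴ ppm = 817 ppt.

817 ppt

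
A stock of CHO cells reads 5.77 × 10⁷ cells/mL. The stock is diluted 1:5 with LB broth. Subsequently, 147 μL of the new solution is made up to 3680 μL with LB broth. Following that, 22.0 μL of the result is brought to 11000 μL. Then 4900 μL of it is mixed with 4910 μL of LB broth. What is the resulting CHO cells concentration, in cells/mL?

Overall dilution factor = 5 × 25.03 × 500 × 2.002 = 1.25 × 10⁵.
5.77 × 10⁷ cells/mL / 1.25 × 10⁵ = 461 cells/mL.

461 cells/mL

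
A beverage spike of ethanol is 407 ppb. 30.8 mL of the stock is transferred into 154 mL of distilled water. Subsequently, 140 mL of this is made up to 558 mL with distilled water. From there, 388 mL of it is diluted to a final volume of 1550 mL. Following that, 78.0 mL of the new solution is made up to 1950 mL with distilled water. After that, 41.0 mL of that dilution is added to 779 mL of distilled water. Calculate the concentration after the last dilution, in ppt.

8.52 ppt

Overall dilution factor = 6 × 3.986 × 3.995 × 25 × 20 = 4.78 × 10⁴.
407 ppb / 4.78 × 10⁴ = 8.52 × 10⁻³ ppb = 8.52 ppt.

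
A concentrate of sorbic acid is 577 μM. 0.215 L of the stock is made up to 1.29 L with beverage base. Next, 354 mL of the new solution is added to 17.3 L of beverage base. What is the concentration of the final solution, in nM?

Overall dilution factor = 6 × 49.87 = 299.
577 μM / 299 = 1.93 μM = 1930 nM.

1930 nM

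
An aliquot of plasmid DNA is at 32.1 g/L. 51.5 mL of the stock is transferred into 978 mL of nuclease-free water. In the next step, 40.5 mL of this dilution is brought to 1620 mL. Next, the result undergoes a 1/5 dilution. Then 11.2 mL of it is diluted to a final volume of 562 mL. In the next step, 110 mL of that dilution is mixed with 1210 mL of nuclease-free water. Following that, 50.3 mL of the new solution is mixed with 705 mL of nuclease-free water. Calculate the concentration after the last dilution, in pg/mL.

888 pg/mL

Overall dilution factor = 19.99 × 40 × 5 × 50.18 × 12 × 15.02 = 3.61 × 10⁷.
32.1 g/L / 3.61 × 10⁷ = 8.88 × 10⁻⁷ g/L = 888 pg/mL.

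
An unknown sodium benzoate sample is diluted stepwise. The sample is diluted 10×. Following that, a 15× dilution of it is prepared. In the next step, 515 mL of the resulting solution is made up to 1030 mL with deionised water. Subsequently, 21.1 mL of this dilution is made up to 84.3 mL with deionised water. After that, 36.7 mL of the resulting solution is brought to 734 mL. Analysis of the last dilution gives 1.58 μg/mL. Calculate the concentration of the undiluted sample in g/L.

Overall dilution factor = 10 × 15 × 2 × 3.995 × 20 = 2.40 × 10⁴.
Original = 1.58 μg/mL × 2.40 × 10⁴ = 3.79 × 10⁴ μg/mL = 37.9 g/L.

37.9 g/L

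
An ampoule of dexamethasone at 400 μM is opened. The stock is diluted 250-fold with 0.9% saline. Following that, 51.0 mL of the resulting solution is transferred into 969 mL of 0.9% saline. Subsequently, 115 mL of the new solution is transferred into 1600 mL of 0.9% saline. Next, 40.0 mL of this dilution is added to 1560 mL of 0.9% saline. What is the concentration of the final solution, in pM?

134 pM

Overall dilution factor = 250 × 20 × 14.91 × 40 = 2.98 × 10⁶.
400 μM / 2.98 × 10⁶ = 1.34 × 10⁻⁴ μM = 134 pM.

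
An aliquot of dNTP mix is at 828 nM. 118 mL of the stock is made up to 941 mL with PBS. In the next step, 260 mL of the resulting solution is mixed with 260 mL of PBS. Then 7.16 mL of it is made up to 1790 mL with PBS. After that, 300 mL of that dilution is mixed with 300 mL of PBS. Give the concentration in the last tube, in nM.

Overall dilution factor = 7.975 × 2 × 250 × 2 = 7975.
828 nM / 7975 = 0.104 nM.

0.104 nM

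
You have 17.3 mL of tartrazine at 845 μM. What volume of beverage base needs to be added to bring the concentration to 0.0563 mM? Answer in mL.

242 mL

0.0563 mM = 56.3 μM.
V₂ = C₁V₁/C₂ = 845 × 17.3 / 56.3 = 260 mL.
Diluent to add = V₂ − V₁ = 260 − 17.3 = 242 mL.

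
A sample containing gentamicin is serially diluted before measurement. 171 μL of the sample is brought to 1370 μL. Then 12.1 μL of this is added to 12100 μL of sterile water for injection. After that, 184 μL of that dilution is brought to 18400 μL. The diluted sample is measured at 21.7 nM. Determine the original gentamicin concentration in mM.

17.4 mM

Overall dilution factor = 8.012 × 1001 × 100 = 8.02 × 10⁵.
Original = 21.7 nM × 8.02 × 10⁵ = 1.74 × 10⁷ nM = 17.4 mM.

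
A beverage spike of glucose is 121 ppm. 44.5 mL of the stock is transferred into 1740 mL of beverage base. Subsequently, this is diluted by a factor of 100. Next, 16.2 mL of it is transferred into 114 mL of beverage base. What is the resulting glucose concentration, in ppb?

3.75 ppb

Overall dilution factor = 40.10 × 100 × 8.037 = 3.22 × 10⁴.
121 ppm / 3.22 × 10⁴ = 3.75 × 10⁻³ ppm = 3.75 ppb.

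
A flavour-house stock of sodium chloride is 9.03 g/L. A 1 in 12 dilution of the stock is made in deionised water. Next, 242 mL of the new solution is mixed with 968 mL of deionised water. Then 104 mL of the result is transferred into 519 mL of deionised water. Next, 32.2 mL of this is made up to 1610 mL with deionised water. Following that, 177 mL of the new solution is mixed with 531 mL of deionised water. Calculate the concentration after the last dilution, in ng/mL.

Overall dilution factor = 12 × 5 × 5.990 × 50 × 4 = 7.19 × 10⁴.
9.03 g/L / 7.19 × 10⁴ = 1.26 × 10⁻⁴ g/L = 126 ng/mL.

126 ng/mL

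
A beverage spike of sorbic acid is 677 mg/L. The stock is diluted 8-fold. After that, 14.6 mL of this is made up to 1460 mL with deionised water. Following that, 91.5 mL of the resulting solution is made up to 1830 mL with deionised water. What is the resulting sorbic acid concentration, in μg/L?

42.3 μg/L

Overall dilution factor = 8 × 100 × 20 = 1.60 × 10⁴.
677 mg/L / 1.60 × 10⁴ = 0.0423 mg/L = 42.3 μg/L.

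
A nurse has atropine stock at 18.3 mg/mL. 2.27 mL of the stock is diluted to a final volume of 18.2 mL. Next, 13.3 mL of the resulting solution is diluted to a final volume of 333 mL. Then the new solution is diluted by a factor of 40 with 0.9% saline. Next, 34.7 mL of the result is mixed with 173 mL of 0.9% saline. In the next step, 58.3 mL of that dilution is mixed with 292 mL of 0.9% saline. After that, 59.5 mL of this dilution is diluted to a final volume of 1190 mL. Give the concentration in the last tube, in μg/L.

3.17 μg/L

Overall dilution factor = 8.018 × 25.04 × 40 × 5.986 × 6.009 × 20 = 5.78 × 10⁶.
18.3 mg/mL / 5.78 × 10⁶ = 3.17 × 10⁻⁶ mg/mL = 3.17 μg/L.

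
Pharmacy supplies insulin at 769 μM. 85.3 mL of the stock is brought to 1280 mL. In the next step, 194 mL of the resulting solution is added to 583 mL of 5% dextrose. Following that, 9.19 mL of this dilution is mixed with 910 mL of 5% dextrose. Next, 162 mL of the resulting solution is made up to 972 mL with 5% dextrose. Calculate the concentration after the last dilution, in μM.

Overall dilution factor = 15.01 × 4.005 × 100.0 × 6 = 3.61 × 10⁴.
769 μM / 3.61 × 10⁴ = 0.0213 μM.

0.0213 μM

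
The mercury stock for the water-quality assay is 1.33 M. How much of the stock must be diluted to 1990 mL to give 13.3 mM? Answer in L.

13.3 mM = 0.0133 M.
V₁ = C₂V₂/C₁ = 0.0133 × 1990 / 1.33 = 19.9 mL = 0.0199 L.

0.0199 L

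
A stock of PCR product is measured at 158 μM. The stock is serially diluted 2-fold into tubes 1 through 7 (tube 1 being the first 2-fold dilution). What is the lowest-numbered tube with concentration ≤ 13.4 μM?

Tube n has concentration 158 μM / 2ⁿ.
Need 2ⁿ ≥ 158 μM / 13.4 μM = 11.8, so n ≥ 3.56.
First such tube: n = 4.

tube 4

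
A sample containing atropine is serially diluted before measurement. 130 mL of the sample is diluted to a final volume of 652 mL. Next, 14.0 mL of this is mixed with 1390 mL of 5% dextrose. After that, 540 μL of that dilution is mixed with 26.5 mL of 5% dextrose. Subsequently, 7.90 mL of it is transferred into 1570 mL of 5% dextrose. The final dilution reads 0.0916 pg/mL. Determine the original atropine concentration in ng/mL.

461 ng/mL

Overall dilution factor = 5.015 × 100.3 × 50.07 × 199.7 = 5.03 × 10⁶.
Original = 0.0916 pg/mL × 5.03 × 10⁶ = 4.61 × 10⁵ pg/mL = 461 ng/mL.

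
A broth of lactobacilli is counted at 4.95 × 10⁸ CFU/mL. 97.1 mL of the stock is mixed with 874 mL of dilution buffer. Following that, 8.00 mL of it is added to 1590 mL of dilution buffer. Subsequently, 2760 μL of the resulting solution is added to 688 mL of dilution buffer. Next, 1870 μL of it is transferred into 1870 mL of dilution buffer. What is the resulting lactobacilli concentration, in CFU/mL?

0.989 CFU/mL

Overall dilution factor = 10.00 × 199.8 × 250.3 × 1001 = 5.00 × 10⁸.
4.95 × 10⁸ CFU/mL / 5.00 × 10⁸ = 0.989 CFU/mL.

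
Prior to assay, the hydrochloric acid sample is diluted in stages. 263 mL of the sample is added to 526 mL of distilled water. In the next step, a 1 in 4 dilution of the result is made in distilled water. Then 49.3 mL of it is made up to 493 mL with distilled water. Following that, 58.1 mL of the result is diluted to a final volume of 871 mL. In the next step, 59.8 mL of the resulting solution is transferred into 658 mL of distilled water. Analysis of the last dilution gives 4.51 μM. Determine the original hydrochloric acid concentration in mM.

Overall dilution factor = 3 × 4 × 10 × 14.99 × 12.00 = 2.16 × 10⁴.
Original = 4.51 μM × 2.16 × 10⁴ = 9.74 × 10⁴ μM = 97.4 mM.

97.4 mM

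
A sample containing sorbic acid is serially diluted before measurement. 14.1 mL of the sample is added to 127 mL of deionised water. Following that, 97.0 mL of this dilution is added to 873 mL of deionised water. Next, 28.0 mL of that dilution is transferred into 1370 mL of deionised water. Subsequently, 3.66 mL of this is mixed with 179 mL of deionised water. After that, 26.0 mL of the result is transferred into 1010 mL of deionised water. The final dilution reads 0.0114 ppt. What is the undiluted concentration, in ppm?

0.113 ppm

Overall dilution factor = 10.01 × 10 × 49.93 × 49.91 × 39.85 = 9.94 × 10⁶.
Original = 0.0114 ppt × 9.94 × 10⁶ = 1.13 × 10⁵ ppt = 0.113 ppm.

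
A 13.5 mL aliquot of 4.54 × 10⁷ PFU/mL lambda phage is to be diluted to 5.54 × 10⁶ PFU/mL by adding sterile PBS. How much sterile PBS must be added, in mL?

V₂ = C₁V₁/C₂ = 4.54 × 10⁷ × 13.5 / 5.54 × 10⁶ = 111 mL.
Diluent to add = V₂ − V₁ = 111 − 13.5 = 97.1 mL.

97.1 mL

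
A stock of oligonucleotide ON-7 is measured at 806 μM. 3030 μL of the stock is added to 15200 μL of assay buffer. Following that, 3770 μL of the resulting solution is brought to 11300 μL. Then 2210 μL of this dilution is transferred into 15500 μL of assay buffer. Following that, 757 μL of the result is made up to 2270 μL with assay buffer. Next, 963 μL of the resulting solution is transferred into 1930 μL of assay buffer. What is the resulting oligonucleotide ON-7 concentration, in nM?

619 nM

Overall dilution factor = 6.017 × 2.997 × 8.014 × 2.999 × 3.004 = 1302.
806 μM / 1302 = 0.619 μM = 619 nM.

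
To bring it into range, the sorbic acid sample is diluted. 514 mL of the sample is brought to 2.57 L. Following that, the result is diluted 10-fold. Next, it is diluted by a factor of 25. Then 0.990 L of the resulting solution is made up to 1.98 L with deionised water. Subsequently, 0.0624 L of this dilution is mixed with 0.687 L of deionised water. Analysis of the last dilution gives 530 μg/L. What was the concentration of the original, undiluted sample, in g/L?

15.9 g/L

Overall dilution factor = 5 × 10 × 25 × 2 × 12.01 = 3.00 × 10⁴.
Original = 530 μg/L × 3.00 × 10⁴ = 1.59 × 10⁷ μg/L = 15.9 g/L.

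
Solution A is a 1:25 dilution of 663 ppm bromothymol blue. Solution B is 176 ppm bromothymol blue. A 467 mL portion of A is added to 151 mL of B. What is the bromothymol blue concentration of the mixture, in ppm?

63.0 ppm

C_A = 663 ppm / 25 = 26.5 ppm.
C_mix = (C_A·V_A + C_B·V_B)/(V_A + V_B) = (26.5×467 + 176×151) / 618.0 = 63.0 ppm.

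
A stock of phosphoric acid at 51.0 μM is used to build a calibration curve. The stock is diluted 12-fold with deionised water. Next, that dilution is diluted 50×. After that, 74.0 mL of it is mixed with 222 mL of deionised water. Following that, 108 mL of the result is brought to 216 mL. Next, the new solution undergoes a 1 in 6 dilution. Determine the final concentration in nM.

1.77 nM

Overall dilution factor = 12 × 50 × 4 × 2 × 6 = 2.88 × 10⁴.
51.0 μM / 2.88 × 10⁴ = 1.77 × 10⁻³ μM = 1.77 nM.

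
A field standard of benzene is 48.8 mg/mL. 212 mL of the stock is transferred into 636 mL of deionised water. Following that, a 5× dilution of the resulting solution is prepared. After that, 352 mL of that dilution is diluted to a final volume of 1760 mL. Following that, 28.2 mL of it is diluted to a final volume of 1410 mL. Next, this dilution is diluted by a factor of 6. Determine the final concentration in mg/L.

Overall dilution factor = 4 × 5 × 5 × 50 × 6 = 3.00 × 10⁴.
48.8 mg/mL / 3.00 × 10⁴ = 1.63 × 10⁻³ mg/mL = 1.63 mg/L.

1.63 mg/L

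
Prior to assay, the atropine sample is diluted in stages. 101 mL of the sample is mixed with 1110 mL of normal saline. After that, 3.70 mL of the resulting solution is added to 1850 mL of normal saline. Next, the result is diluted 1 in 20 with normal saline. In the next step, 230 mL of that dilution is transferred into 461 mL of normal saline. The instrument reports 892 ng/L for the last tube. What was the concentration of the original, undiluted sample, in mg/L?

Overall dilution factor = 11.99 × 501 × 20 × 3.004 = 3.61 × 10⁵.
Original = 892 ng/L × 3.61 × 10⁵ = 3.22 × 10⁸ ng/L = 322 mg/L.

322 mg/L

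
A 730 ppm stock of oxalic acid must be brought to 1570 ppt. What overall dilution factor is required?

Factor = C₀/C_target = 730 ppm / 1570 ppt = 4.65 × 10⁵.

4.65 × 10⁵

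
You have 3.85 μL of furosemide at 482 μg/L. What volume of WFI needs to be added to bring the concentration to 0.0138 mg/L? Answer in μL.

131 μL

0.0138 mg/L = 13.8 μg/L.
V₂ = C₁V₁/C₂ = 482 × 3.85 / 13.8 = 134 μL.
Diluent to add = V₂ − V₁ = 134 − 3.85 = 131 μL.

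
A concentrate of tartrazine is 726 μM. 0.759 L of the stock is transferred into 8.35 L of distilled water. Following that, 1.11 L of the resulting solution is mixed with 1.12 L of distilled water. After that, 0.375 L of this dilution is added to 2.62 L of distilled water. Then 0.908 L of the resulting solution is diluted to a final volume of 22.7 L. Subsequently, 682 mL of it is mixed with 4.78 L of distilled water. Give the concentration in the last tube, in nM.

18.8 nM

Overall dilution factor = 12.00 × 2.009 × 7.987 × 25 × 8.009 = 3.86 × 10⁴.
726 μM / 3.86 × 10⁴ = 0.0188 μM = 18.8 nM.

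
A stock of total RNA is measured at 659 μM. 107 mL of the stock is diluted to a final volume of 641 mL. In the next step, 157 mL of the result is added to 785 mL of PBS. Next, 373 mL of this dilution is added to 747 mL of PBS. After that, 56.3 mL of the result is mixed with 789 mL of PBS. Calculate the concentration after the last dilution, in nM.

Overall dilution factor = 5.991 × 6 × 3.003 × 15.01 = 1620.
659 μM / 1620 = 0.407 μM = 407 nM.

407 nM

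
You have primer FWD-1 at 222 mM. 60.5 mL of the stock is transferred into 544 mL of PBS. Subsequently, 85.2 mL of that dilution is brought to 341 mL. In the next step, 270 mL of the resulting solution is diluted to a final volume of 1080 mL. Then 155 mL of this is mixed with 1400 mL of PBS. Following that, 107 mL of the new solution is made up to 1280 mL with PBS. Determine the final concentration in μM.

11.6 μM

Overall dilution factor = 9.992 × 4.002 × 4 × 10.03 × 11.96 = 1.92 × 10⁴.
222 mM / 1.92 × 10⁴ = 0.0116 mM = 11.6 μM.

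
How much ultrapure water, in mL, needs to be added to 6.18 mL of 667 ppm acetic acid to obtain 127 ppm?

26.3 mL

V₂ = C₁V₁/C₂ = 667 × 6.18 / 127 = 32.5 mL.
Diluent to add = V₂ − V₁ = 32.5 − 6.18 = 26.3 mL.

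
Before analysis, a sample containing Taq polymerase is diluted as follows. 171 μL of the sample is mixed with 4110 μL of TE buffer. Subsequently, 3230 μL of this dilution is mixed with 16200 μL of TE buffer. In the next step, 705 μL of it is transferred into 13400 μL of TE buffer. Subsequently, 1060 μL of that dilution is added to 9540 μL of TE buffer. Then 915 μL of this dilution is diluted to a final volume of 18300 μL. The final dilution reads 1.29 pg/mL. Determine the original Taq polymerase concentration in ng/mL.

777 ng/mL

Overall dilution factor = 25.04 × 6.015 × 20.01 × 10 × 20 = 6.03 × 10⁵.
Original = 1.29 pg/mL × 6.03 × 10⁵ = 7.77 × 10⁵ pg/mL = 777 ng/mL.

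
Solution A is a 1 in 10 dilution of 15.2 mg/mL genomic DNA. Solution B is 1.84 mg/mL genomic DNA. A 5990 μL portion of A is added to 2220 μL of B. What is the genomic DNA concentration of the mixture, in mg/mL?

1.61 mg/mL

C_A = 15.2 mg/mL / 10 = 1.52 mg/mL.
C_mix = (C_A·V_A + C_B·V_B)/(V_A + V_B) = (1.52×5990 + 1.84×2220) / 8210 = 1.61 mg/mL.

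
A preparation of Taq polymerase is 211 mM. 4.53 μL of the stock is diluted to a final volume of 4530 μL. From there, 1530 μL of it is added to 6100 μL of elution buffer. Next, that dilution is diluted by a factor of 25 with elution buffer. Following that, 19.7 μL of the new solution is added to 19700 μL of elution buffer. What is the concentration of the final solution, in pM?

1690 pM

Overall dilution factor = 1000 × 4.987 × 25 × 1001 = 1.25 × 10⁸.
211 mM / 1.25 × 10⁸ = 1.69 × 10⁻⁶ mM = 1690 pM.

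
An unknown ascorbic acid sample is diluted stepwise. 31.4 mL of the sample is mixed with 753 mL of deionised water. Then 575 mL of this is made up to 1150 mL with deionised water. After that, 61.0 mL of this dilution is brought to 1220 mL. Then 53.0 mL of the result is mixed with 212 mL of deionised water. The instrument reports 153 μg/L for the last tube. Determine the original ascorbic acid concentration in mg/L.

Overall dilution factor = 24.98 × 2 × 20 × 5 = 4996.
Original = 153 μg/L × 4996 = 7.64 × 10⁵ μg/L = 764 mg/L.

764 mg/L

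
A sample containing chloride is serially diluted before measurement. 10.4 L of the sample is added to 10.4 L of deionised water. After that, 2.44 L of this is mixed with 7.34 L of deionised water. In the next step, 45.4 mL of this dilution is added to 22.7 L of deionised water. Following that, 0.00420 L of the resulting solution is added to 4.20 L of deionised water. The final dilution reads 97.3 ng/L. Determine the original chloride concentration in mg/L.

Overall dilution factor = 2 × 4.008 × 501 × 1001 = 4.02 × 10⁶.
Original = 97.3 ng/L × 4.02 × 10⁶ = 3.91 × 10⁸ ng/L = 391 mg/L.

391 mg/L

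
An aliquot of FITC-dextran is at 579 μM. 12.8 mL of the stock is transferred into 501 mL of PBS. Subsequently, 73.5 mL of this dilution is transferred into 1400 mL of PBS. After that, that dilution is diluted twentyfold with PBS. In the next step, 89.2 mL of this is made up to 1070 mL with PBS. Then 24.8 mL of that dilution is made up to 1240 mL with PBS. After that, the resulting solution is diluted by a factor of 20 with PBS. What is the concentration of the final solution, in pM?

Overall dilution factor = 40.14 × 20.05 × 20 × 12.00 × 50 × 20 = 1.93 × 10⁸.
579 μM / 1.93 × 10⁸ = 3.00 × 10⁻⁶ μM = 3.00 pM.

3.00 pM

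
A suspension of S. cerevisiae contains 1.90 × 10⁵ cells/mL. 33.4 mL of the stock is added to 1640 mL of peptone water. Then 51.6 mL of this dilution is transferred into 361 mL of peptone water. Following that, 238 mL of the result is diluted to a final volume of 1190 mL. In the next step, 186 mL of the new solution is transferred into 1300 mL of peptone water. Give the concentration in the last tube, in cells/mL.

11.9 cells/mL

Overall dilution factor = 50.10 × 7.996 × 5 × 7.989 = 1.60 × 10⁴.
1.90 × 10⁵ cells/mL / 1.60 × 10⁴ = 11.9 cells/mL.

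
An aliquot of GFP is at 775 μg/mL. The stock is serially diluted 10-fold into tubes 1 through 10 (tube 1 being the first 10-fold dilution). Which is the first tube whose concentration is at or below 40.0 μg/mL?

Tube n has concentration 775 μg/mL / 10ⁿ.
Need 10ⁿ ≥ 775 μg/mL / 40.0 μg/mL = 19.4, so n ≥ 1.29.
First such tube: n = 2.

tube 2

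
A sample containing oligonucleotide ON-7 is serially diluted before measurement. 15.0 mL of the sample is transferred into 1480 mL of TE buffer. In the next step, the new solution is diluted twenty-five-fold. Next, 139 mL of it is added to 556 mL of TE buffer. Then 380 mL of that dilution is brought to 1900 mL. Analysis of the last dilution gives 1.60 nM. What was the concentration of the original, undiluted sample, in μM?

99.7 μM

Overall dilution factor = 99.67 × 25 × 5 × 5 = 6.23 × 10⁴.
Original = 1.60 nM × 6.23 × 10⁴ = 9.97 × 10⁴ nM = 99.7 μM.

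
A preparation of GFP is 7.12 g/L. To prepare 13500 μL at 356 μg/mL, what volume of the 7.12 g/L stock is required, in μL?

356 μg/mL = 0.356 g/L.
V₁ = C₂V₂/C₁ = 0.356 × 13500 / 7.12 = 675 μL.

675 μL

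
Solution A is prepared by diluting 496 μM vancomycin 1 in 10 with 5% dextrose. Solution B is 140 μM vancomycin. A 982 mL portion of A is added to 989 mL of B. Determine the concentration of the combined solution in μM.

C_A = 496 μM / 10 = 49.6 μM.
C_mix = (C_A·V_A + C_B·V_B)/(V_A + V_B) = (49.6×982 + 140×989) / 1971 = 95.0 μM.

95.0 μM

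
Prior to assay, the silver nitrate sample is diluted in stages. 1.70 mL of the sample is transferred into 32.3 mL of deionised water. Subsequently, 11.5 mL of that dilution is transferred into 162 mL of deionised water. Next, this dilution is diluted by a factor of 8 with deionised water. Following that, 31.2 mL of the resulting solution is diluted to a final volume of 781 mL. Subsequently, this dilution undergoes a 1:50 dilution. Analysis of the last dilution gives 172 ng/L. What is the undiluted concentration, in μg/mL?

Overall dilution factor = 20 × 15.09 × 8 × 25.03 × 50 = 3.02 × 10⁶.
Original = 172 ng/L × 3.02 × 10⁶ = 5.20 × 10⁸ ng/L = 520 μg/mL.

520 μg/mL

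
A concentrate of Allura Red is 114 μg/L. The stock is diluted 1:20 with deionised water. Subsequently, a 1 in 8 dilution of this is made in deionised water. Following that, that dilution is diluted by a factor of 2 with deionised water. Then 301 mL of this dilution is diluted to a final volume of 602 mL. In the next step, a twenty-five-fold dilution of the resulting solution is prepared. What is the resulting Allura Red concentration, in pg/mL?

Overall dilution factor = 20 × 8 × 2 × 2 × 25 = 1.60 × 10⁴.
114 μg/L / 1.60 × 10⁴ = 7.12 × 10⁻³ μg/L = 7.12 pg/mL.

7.12 pg/mL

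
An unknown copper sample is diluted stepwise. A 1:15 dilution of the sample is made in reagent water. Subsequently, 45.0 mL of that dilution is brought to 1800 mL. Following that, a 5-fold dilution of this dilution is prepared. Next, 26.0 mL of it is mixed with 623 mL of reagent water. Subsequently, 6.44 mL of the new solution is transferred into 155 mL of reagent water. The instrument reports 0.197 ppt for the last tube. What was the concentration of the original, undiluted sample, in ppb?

Overall dilution factor = 15 × 40 × 5 × 24.96 × 25.07 = 1.88 × 10⁶.
Original = 0.197 ppt × 1.88 × 10⁶ = 3.70 × 10⁵ ppt = 370 ppb.

370 ppb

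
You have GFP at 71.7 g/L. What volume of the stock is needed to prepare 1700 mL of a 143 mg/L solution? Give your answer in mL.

3.39 mL

143 mg/L = 0.143 g/L.
V₁ = C₂V₂/C₁ = 0.143 × 1700 / 71.7 = 3.39 mL.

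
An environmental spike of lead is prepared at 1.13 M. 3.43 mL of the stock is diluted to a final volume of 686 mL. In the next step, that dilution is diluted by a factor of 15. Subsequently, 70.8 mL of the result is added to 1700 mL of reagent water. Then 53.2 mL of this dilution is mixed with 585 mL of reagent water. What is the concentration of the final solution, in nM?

Overall dilution factor = 200 × 15 × 25.01 × 12.00 = 9.00 × 10⁵.
1.13 M / 9.00 × 10⁵ = 1.26 × 10⁻⁶ M = 1260 nM.

1260 nM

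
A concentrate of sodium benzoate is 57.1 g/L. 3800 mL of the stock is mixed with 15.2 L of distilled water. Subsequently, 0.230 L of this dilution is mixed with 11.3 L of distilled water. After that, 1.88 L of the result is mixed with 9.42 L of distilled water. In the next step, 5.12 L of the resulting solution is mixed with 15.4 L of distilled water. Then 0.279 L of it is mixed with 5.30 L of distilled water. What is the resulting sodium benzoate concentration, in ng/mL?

473 ng/mL

Overall dilution factor = 5 × 50.13 × 6.011 × 4.008 × 20.00 = 1.21 × 10⁵.
57.1 g/L / 1.21 × 10⁵ = 4.73 × 10⁻⁴ g/L = 473 ng/mL.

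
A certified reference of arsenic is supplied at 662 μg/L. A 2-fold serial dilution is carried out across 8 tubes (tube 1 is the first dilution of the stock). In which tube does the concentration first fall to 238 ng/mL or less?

Tube n has concentration 662 μg/L / 2ⁿ.
Need 2ⁿ ≥ 662 μg/L / 238 ng/mL = 2.78, so n ≥ 1.48.
First such tube: n = 2.

tube 2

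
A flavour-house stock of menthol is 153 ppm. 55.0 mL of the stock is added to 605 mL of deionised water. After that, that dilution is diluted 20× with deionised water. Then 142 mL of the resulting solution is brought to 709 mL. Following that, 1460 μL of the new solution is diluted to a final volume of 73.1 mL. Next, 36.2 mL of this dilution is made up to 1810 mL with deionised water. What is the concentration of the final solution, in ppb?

Overall dilution factor = 12 × 20 × 4.993 × 50.07 × 50 = 3.00 × 10⁶.
153 ppm / 3.00 × 10⁶ = 5.10 × 10⁻⁵ ppm = 0.0510 ppb.

0.0510 ppb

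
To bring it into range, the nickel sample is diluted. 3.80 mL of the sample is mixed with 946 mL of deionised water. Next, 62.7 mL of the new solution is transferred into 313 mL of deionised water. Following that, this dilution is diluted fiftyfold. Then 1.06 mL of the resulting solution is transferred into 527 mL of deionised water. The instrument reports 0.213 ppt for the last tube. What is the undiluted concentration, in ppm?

7.95 ppm

Overall dilution factor = 249.9 × 5.992 × 50 × 498.2 = 3.73 × 10⁷.
Original = 0.213 ppt × 3.73 × 10⁷ = 7.95 × 10⁶ ppt = 7.95 ppm.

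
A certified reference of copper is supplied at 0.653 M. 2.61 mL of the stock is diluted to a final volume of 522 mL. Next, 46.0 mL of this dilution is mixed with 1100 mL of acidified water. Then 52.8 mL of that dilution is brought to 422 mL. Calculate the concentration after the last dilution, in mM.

0.0164 mM

Overall dilution factor = 200 × 24.91 × 7.992 = 3.98 × 10⁴.
0.653 M / 3.98 × 10⁴ = 1.64 × 10⁻⁵ M = 0.0164 mM.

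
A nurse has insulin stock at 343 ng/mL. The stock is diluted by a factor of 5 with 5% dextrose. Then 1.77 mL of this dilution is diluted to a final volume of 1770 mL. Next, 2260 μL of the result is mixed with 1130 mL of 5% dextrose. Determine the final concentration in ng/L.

Overall dilution factor = 5 × 1000 × 501 = 2.51 × 10⁶.
343 ng/mL / 2.51 × 10⁶ = 1.37 × 10⁻⁴ ng/mL = 0.137 ng/L.

0.137 ng/L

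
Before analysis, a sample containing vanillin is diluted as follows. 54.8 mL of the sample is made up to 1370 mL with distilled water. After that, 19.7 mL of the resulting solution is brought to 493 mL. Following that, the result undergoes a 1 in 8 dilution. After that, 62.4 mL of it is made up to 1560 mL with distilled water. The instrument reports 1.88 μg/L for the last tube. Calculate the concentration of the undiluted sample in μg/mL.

Overall dilution factor = 25 × 25.03 × 8 × 25 = 1.25 × 10⁵.
Original = 1.88 μg/L × 1.25 × 10⁵ = 2.35 × 10⁵ μg/L = 235 μg/mL.

235 μg/mL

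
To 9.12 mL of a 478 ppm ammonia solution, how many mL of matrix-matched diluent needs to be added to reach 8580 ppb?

8580 ppb = 8.58 ppm.
V₂ = C₁V₁/C₂ = 478 × 9.12 / 8.58 = 508 mL.
Diluent to add = V₂ − V₁ = 508 − 9.12 = 499 mL.

499 mL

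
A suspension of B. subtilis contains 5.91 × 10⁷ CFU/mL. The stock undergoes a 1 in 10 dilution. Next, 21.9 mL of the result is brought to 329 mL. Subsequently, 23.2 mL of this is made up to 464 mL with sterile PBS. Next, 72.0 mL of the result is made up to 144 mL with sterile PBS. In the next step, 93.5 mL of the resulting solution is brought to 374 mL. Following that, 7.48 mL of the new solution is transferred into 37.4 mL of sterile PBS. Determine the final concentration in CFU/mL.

410 CFU/mL

Overall dilution factor = 10 × 15.02 × 20 × 2 × 4 × 6 = 1.44 × 10⁵.
5.91 × 10⁷ CFU/mL / 1.44 × 10⁵ = 410 CFU/mL.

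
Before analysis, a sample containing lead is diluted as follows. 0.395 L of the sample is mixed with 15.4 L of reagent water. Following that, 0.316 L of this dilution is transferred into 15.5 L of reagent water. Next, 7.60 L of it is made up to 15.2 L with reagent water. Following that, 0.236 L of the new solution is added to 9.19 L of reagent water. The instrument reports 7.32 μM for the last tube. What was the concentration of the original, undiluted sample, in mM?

Overall dilution factor = 39.99 × 50.05 × 2 × 39.94 = 1.60 × 10⁵.
Original = 7.32 μM × 1.60 × 10⁵ = 1.17 × 10⁶ μM = 1170 mM.

1170 mM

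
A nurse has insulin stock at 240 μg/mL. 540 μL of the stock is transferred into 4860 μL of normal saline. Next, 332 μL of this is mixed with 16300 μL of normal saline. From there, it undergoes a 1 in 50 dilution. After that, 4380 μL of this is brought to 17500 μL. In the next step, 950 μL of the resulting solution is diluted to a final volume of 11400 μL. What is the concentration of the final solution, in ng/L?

200 ng/L

Overall dilution factor = 10 × 50.10 × 50 × 3.995 × 12 = 1.20 × 10⁶.
240 μg/mL / 1.20 × 10⁶ = 2.00 × 10⁻⁴ μg/mL = 200 ng/L.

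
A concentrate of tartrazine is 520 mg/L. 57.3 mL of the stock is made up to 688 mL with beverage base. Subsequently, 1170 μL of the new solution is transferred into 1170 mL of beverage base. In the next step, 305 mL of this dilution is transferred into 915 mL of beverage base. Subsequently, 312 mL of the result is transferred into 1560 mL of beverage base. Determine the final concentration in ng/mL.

Overall dilution factor = 12.01 × 1001 × 4 × 6 = 2.88 × 10⁵.
520 mg/L / 2.88 × 10⁵ = 1.80 × 10⁻³ mg/L = 1.80 ng/mL.

1.80 ng/mL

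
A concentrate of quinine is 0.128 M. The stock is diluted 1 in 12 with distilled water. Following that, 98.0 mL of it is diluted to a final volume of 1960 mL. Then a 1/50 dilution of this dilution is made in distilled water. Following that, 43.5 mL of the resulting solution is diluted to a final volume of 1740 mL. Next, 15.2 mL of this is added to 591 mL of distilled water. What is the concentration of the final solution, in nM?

Overall dilution factor = 12 × 20 × 50 × 40 × 39.88 = 1.91 × 10⁷.
0.128 M / 1.91 × 10⁷ = 6.69 × 10⁻⁹ M = 6.69 nM.

6.69 nM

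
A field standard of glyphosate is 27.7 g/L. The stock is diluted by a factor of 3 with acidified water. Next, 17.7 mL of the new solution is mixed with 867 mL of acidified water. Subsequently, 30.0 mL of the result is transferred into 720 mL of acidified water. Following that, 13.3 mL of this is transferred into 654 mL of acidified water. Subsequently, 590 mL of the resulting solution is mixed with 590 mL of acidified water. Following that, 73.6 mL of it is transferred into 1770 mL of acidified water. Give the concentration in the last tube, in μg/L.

Overall dilution factor = 3 × 49.98 × 25 × 50.17 × 2 × 25.05 = 9.42 × 10⁶.
27.7 g/L / 9.42 × 10⁶ = 2.94 × 10⁻⁶ g/L = 2.94 μg/L.

2.94 μg/L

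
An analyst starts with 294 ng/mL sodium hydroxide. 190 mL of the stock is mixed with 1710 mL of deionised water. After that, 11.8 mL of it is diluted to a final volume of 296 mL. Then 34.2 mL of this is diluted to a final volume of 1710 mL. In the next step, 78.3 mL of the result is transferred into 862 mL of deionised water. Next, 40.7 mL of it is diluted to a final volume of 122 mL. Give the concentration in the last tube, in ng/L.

Overall dilution factor = 10 × 25.08 × 50 × 12.01 × 2.998 = 4.51 × 10⁵.
294 ng/mL / 4.51 × 10⁵ = 6.51 × 10⁻⁴ ng/mL = 0.651 ng/L.

0.651 ng/L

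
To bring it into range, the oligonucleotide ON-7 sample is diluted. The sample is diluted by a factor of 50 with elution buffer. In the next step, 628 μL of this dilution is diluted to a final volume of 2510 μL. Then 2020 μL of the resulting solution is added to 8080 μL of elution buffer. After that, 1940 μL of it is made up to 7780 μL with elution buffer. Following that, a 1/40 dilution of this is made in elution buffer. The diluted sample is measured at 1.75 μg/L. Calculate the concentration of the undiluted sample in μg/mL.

280 μg/mL

Overall dilution factor = 50 × 3.997 × 5 × 4.010 × 40 = 1.60 × 10⁵.
Original = 1.75 μg/L × 1.60 × 10⁵ = 2.80 × 10⁵ μg/L = 280 μg/mL.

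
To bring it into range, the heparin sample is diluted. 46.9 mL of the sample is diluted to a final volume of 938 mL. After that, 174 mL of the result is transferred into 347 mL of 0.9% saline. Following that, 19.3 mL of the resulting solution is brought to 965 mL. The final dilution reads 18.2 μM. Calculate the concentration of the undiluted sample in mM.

54.5 mM

Overall dilution factor = 20 × 2.994 × 50 = 2994.
Original = 18.2 μM × 2994 = 5.45 × 10⁴ μM = 54.5 mM.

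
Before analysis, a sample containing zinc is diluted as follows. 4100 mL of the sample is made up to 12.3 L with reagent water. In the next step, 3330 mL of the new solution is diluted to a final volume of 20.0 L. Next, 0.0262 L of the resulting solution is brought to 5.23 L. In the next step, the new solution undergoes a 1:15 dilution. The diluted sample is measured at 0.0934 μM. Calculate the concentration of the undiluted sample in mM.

5.04 mM

Overall dilution factor = 3 × 6.006 × 199.6 × 15 = 5.40 × 10⁴.
Original = 0.0934 μM × 5.40 × 10⁴ = 5039 μM = 5.04 mM.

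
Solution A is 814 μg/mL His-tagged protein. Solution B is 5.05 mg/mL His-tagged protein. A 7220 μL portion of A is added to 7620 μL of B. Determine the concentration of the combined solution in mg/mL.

C_B = 5.05 mg/mL = 5050 μg/mL.
C_mix = (C_A·V_A + C_B·V_B)/(V_A + V_B) = (814×7220 + 5050×7620) / 14840 = 2989 μg/mL = 2.99 mg/mL.

2.99 mg/mL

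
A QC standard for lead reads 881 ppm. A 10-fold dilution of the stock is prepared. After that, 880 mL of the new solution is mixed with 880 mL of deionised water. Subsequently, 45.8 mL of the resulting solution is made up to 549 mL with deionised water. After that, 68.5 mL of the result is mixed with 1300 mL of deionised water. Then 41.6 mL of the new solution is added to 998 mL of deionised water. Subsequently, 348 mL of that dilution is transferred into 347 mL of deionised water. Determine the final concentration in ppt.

Overall dilution factor = 10 × 2 × 11.99 × 19.98 × 24.99 × 1.997 = 2.39 × 10⁵.
881 ppm / 2.39 × 10⁵ = 3.69 × 10⁻³ ppm = 3690 ppt.

3690 ppt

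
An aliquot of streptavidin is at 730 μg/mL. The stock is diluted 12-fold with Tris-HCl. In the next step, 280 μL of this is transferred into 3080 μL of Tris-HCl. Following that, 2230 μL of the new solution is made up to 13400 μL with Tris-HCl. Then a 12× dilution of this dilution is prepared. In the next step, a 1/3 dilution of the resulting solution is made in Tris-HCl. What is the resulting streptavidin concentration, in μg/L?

Overall dilution factor = 12 × 12 × 6.009 × 12 × 3 = 3.12 × 10⁴.
730 μg/mL / 3.12 × 10⁴ = 0.0234 μg/mL = 23.4 μg/L.

23.4 μg/L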